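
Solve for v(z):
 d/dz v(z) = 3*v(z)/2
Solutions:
 v(z) = C1*exp(3*z/2)


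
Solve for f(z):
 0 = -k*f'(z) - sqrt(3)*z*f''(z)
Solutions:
 f(z) = C1 + z^(-sqrt(3)*re(k)/3 + 1)*(C2*sin(sqrt(3)*log(z)*Abs(im(k))/3) + C3*cos(sqrt(3)*log(z)*im(k)/3))


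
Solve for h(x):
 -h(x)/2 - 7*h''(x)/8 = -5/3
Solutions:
 h(x) = C1*sin(2*sqrt(7)*x/7) + C2*cos(2*sqrt(7)*x/7) + 10/3


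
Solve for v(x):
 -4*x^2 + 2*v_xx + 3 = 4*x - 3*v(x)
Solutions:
 v(x) = C1*sin(sqrt(6)*x/2) + C2*cos(sqrt(6)*x/2) + 4*x^2/3 + 4*x/3 - 25/9


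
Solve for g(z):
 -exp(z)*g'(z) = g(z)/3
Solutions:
 g(z) = C1*exp(exp(-z)/3)


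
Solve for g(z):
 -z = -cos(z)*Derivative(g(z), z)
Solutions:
 g(z) = C1 + Integral(z/cos(z), z)


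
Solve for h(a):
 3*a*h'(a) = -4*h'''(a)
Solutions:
 h(a) = C1 + Integral(C2*airyai(-6^(1/3)*a/2) + C3*airybi(-6^(1/3)*a/2), a)


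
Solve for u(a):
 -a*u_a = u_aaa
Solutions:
 u(a) = C1 + Integral(C2*airyai(-a) + C3*airybi(-a), a)


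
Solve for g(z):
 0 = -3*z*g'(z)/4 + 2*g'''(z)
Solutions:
 g(z) = C1 + Integral(C2*airyai(3^(1/3)*z/2) + C3*airybi(3^(1/3)*z/2), z)


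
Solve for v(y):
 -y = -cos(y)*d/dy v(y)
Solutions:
 v(y) = C1 + Integral(y/cos(y), y)


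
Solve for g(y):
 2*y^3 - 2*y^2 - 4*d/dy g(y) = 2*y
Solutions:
 g(y) = C1 + y^4/8 - y^3/6 - y^2/4


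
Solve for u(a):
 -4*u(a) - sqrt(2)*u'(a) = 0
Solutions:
 u(a) = C1*exp(-2*sqrt(2)*a)


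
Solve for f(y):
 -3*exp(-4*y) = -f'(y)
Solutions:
 f(y) = C1 - 3*exp(-4*y)/4


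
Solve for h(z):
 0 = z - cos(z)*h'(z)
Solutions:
 h(z) = C1 + Integral(z/cos(z), z)


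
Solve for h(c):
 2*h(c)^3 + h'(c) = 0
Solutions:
 h(c) = -sqrt(2)*sqrt(-1/(C1 - 2*c))/2
 h(c) = sqrt(2)*sqrt(-1/(C1 - 2*c))/2


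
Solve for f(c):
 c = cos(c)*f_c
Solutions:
 f(c) = C1 + Integral(c/cos(c), c)


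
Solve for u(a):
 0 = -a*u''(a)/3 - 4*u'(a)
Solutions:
 u(a) = C1 + C2/a^11


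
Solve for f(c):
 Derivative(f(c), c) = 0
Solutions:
 f(c) = C1


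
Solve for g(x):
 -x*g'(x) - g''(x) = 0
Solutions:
 g(x) = C1 + C2*erf(sqrt(2)*x/2)


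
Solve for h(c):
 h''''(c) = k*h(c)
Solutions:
 h(c) = C1*exp(-c*k^(1/4)) + C2*exp(c*k^(1/4)) + C3*exp(-I*c*k^(1/4)) + C4*exp(I*c*k^(1/4))


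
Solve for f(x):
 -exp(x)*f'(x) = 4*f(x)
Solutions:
 f(x) = C1*exp(4*exp(-x))


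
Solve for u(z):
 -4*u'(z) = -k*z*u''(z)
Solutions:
 u(z) = C1 + z^(((re(k) + 4)*re(k) + im(k)^2)/(re(k)^2 + im(k)^2))*(C2*sin(4*log(z)*Abs(im(k))/(re(k)^2 + im(k)^2)) + C3*cos(4*log(z)*im(k)/(re(k)^2 + im(k)^2)))


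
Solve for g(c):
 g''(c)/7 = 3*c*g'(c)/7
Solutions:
 g(c) = C1 + C2*erfi(sqrt(6)*c/2)


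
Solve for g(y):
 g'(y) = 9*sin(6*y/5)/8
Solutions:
 g(y) = C1 - 15*cos(6*y/5)/16


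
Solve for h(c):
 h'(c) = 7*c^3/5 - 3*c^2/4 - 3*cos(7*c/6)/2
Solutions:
 h(c) = C1 + 7*c^4/20 - c^3/4 - 9*sin(7*c/6)/7


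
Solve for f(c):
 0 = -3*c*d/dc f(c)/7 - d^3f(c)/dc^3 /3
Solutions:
 f(c) = C1 + Integral(C2*airyai(-21^(2/3)*c/7) + C3*airybi(-21^(2/3)*c/7), c)


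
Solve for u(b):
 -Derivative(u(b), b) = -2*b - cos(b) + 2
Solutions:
 u(b) = C1 + b^2 - 2*b + sin(b)


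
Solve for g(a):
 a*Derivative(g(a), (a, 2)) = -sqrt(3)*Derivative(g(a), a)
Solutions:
 g(a) = C1 + C2*a^(1 - sqrt(3))


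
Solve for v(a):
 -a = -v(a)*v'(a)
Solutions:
 v(a) = -sqrt(C1 + a^2)
 v(a) = sqrt(C1 + a^2)


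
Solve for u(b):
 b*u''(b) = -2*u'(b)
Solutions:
 u(b) = C1 + C2/b


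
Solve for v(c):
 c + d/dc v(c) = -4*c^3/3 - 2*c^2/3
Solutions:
 v(c) = C1 - c^4/3 - 2*c^3/9 - c^2/2


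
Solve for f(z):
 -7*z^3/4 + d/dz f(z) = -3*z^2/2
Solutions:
 f(z) = C1 + 7*z^4/16 - z^3/2


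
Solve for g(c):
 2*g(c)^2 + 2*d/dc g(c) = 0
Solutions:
 g(c) = 1/(C1 + c)


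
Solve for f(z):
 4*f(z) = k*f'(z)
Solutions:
 f(z) = C1*exp(4*z/k)


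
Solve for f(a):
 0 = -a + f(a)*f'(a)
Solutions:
 f(a) = -sqrt(C1 + a^2)
 f(a) = sqrt(C1 + a^2)


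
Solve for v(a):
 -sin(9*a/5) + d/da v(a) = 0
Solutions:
 v(a) = C1 - 5*cos(9*a/5)/9


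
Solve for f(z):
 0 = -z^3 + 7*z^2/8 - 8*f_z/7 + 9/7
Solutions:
 f(z) = C1 - 7*z^4/32 + 49*z^3/192 + 9*z/8


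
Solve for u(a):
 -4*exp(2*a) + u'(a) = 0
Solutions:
 u(a) = C1 + 2*exp(2*a)


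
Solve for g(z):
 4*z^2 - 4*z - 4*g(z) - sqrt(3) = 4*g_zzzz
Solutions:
 g(z) = z^2 - z + (C1*sin(sqrt(2)*z/2) + C2*cos(sqrt(2)*z/2))*exp(-sqrt(2)*z/2) + (C3*sin(sqrt(2)*z/2) + C4*cos(sqrt(2)*z/2))*exp(sqrt(2)*z/2) - sqrt(3)/4


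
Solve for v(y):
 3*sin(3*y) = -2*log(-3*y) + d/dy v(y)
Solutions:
 v(y) = C1 + 2*y*log(-y) - 2*y + 2*y*log(3) - cos(3*y)


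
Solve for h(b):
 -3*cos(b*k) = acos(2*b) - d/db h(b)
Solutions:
 h(b) = C1 + b*acos(2*b) - sqrt(1 - 4*b^2)/2 + 3*Piecewise((sin(b*k)/k, Ne(k, 0)), (b, True))


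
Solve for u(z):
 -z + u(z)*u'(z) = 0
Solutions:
 u(z) = -sqrt(C1 + z^2)
 u(z) = sqrt(C1 + z^2)


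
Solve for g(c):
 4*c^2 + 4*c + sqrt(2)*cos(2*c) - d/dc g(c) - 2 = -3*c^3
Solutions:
 g(c) = C1 + 3*c^4/4 + 4*c^3/3 + 2*c^2 - 2*c + sqrt(2)*sin(2*c)/2


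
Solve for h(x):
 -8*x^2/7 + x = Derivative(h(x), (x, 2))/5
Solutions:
 h(x) = C1 + C2*x - 10*x^4/21 + 5*x^3/6


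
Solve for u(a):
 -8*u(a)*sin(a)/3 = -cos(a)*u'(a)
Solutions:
 u(a) = C1/cos(a)^(8/3)


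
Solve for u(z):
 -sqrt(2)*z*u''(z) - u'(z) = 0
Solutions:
 u(z) = C1 + C2*z^(1 - sqrt(2)/2)


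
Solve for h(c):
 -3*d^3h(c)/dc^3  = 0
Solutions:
 h(c) = C1 + C2*c + C3*c^2


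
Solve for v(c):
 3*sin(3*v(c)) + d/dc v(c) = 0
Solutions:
 v(c) = -acos((-C1 - exp(18*c))/(C1 - exp(18*c)))/3 + 2*pi/3
 v(c) = acos((-C1 - exp(18*c))/(C1 - exp(18*c)))/3


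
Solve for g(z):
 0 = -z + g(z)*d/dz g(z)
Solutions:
 g(z) = -sqrt(C1 + z^2)
 g(z) = sqrt(C1 + z^2)


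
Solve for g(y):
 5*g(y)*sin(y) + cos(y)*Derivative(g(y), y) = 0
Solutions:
 g(y) = C1*cos(y)^5


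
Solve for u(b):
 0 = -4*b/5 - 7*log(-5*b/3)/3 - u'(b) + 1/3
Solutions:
 u(b) = C1 - 2*b^2/5 - 7*b*log(-b)/3 + b*(-7*log(5) + 7*log(3) + 8)/3


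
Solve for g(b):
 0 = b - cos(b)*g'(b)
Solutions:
 g(b) = C1 + Integral(b/cos(b), b)


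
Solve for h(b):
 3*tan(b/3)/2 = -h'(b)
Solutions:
 h(b) = C1 + 9*log(cos(b/3))/2


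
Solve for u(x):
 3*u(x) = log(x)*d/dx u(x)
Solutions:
 u(x) = C1*exp(3*li(x))


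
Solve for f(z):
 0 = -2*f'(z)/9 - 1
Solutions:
 f(z) = C1 - 9*z/2


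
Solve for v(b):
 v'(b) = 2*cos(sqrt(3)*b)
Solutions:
 v(b) = C1 + 2*sqrt(3)*sin(sqrt(3)*b)/3


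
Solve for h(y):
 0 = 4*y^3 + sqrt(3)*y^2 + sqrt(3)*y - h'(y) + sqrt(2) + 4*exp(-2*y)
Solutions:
 h(y) = C1 + y^4 + sqrt(3)*y^3/3 + sqrt(3)*y^2/2 + sqrt(2)*y - 2*exp(-2*y)


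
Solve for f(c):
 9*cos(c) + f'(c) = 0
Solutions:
 f(c) = C1 - 9*sin(c)


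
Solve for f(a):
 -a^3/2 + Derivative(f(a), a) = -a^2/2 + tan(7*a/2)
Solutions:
 f(a) = C1 + a^4/8 - a^3/6 - 2*log(cos(7*a/2))/7


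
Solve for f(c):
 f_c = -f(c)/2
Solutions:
 f(c) = C1*exp(-c/2)


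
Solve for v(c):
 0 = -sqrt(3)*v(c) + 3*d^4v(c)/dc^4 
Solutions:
 v(c) = C1*exp(-3^(7/8)*c/3) + C2*exp(3^(7/8)*c/3) + C3*sin(3^(7/8)*c/3) + C4*cos(3^(7/8)*c/3)


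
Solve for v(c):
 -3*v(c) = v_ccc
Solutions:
 v(c) = C3*exp(-3^(1/3)*c) + (C1*sin(3^(5/6)*c/2) + C2*cos(3^(5/6)*c/2))*exp(3^(1/3)*c/2)


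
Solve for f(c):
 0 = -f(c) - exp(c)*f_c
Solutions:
 f(c) = C1*exp(exp(-c))


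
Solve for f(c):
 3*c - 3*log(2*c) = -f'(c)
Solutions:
 f(c) = C1 - 3*c^2/2 + 3*c*log(c) - 3*c + c*log(8)


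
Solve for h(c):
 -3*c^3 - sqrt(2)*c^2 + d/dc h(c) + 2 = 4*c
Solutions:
 h(c) = C1 + 3*c^4/4 + sqrt(2)*c^3/3 + 2*c^2 - 2*c


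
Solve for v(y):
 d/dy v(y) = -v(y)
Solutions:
 v(y) = C1*exp(-y)


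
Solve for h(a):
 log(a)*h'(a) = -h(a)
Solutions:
 h(a) = C1*exp(-li(a))


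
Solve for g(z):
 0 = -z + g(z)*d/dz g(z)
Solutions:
 g(z) = -sqrt(C1 + z^2)
 g(z) = sqrt(C1 + z^2)


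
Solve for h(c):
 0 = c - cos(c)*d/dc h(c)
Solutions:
 h(c) = C1 + Integral(c/cos(c), c)


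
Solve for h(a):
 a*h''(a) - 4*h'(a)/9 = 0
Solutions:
 h(a) = C1 + C2*a^(13/9)


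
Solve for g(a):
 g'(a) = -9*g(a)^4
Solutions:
 g(a) = (-3^(2/3) - 3*3^(1/6)*I)*(1/(C1 + 9*a))^(1/3)/6
 g(a) = (-3^(2/3) + 3*3^(1/6)*I)*(1/(C1 + 9*a))^(1/3)/6
 g(a) = (1/(C1 + 27*a))^(1/3)


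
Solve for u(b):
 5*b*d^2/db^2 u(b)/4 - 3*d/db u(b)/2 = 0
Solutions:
 u(b) = C1 + C2*b^(11/5)


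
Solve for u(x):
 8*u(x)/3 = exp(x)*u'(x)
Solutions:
 u(x) = C1*exp(-8*exp(-x)/3)


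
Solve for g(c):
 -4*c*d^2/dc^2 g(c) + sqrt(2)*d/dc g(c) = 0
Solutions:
 g(c) = C1 + C2*c^(sqrt(2)/4 + 1)


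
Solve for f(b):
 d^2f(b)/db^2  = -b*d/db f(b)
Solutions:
 f(b) = C1 + C2*erf(sqrt(2)*b/2)


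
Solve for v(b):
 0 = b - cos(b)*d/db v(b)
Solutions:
 v(b) = C1 + Integral(b/cos(b), b)


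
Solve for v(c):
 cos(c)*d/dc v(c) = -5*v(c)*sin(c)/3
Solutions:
 v(c) = C1*cos(c)^(5/3)


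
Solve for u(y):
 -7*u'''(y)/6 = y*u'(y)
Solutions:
 u(y) = C1 + Integral(C2*airyai(-6^(1/3)*7^(2/3)*y/7) + C3*airybi(-6^(1/3)*7^(2/3)*y/7), y)


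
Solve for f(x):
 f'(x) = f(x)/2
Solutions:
 f(x) = C1*exp(x/2)


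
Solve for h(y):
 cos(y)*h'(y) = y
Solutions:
 h(y) = C1 + Integral(y/cos(y), y)


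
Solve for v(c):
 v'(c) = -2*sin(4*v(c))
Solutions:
 v(c) = -acos((-C1 - exp(16*c))/(C1 - exp(16*c)))/4 + pi/2
 v(c) = acos((-C1 - exp(16*c))/(C1 - exp(16*c)))/4


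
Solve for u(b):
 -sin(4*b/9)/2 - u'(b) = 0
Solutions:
 u(b) = C1 + 9*cos(4*b/9)/8


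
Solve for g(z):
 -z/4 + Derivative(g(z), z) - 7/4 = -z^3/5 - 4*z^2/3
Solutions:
 g(z) = C1 - z^4/20 - 4*z^3/9 + z^2/8 + 7*z/4


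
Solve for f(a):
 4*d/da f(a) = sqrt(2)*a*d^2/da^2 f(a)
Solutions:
 f(a) = C1 + C2*a^(1 + 2*sqrt(2))


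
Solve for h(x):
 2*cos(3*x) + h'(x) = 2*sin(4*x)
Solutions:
 h(x) = C1 - 2*sin(3*x)/3 - cos(4*x)/2


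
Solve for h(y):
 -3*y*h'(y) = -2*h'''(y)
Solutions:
 h(y) = C1 + Integral(C2*airyai(2^(2/3)*3^(1/3)*y/2) + C3*airybi(2^(2/3)*3^(1/3)*y/2), y)


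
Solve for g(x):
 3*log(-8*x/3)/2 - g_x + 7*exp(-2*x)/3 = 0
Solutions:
 g(x) = C1 + 3*x*log(-x)/2 + 3*x*(-log(3) - 1 + 3*log(2))/2 - 7*exp(-2*x)/6


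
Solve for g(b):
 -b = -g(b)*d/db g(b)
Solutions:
 g(b) = -sqrt(C1 + b^2)
 g(b) = sqrt(C1 + b^2)


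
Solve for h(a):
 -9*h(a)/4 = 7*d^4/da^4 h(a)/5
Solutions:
 h(a) = (C1*sin(sqrt(3)*5^(1/4)*7^(3/4)*a/14) + C2*cos(sqrt(3)*5^(1/4)*7^(3/4)*a/14))*exp(-sqrt(3)*5^(1/4)*7^(3/4)*a/14) + (C3*sin(sqrt(3)*5^(1/4)*7^(3/4)*a/14) + C4*cos(sqrt(3)*5^(1/4)*7^(3/4)*a/14))*exp(sqrt(3)*5^(1/4)*7^(3/4)*a/14)


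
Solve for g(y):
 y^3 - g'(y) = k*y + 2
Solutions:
 g(y) = C1 - k*y^2/2 + y^4/4 - 2*y


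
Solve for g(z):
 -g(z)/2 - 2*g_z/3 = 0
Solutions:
 g(z) = C1*exp(-3*z/4)


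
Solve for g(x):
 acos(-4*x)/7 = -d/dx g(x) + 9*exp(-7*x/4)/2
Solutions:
 g(x) = C1 - x*acos(-4*x)/7 - sqrt(1 - 16*x^2)/28 - 18*exp(-7*x/4)/7


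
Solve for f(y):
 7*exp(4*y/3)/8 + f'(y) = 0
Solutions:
 f(y) = C1 - 21*exp(4*y/3)/32


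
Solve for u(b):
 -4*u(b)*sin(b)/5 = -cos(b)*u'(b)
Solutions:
 u(b) = C1/cos(b)^(4/5)


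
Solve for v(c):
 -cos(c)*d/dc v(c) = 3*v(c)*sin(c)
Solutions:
 v(c) = C1*cos(c)^3


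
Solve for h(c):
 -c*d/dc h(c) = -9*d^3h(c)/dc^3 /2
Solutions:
 h(c) = C1 + Integral(C2*airyai(6^(1/3)*c/3) + C3*airybi(6^(1/3)*c/3), c)


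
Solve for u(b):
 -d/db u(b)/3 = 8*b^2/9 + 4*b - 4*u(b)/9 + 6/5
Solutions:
 u(b) = C1*exp(4*b/3) + 2*b^2 + 12*b + 117/10


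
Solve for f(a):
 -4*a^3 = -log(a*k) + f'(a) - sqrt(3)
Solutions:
 f(a) = C1 - a^4 + a*log(a*k) + a*(-1 + sqrt(3))


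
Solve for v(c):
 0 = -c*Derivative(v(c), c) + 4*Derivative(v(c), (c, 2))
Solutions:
 v(c) = C1 + C2*erfi(sqrt(2)*c/4)


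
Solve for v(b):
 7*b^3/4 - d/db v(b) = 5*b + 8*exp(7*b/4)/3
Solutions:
 v(b) = C1 + 7*b^4/16 - 5*b^2/2 - 32*exp(7*b/4)/21


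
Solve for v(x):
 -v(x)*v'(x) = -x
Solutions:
 v(x) = -sqrt(C1 + x^2)
 v(x) = sqrt(C1 + x^2)


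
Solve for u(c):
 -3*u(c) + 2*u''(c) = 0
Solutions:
 u(c) = C1*exp(-sqrt(6)*c/2) + C2*exp(sqrt(6)*c/2)


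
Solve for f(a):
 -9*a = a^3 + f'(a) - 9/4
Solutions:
 f(a) = C1 - a^4/4 - 9*a^2/2 + 9*a/4


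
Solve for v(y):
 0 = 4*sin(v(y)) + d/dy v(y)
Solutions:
 v(y) = -acos((-C1 - exp(8*y))/(C1 - exp(8*y))) + 2*pi
 v(y) = acos((-C1 - exp(8*y))/(C1 - exp(8*y)))


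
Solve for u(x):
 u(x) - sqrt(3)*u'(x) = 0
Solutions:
 u(x) = C1*exp(sqrt(3)*x/3)


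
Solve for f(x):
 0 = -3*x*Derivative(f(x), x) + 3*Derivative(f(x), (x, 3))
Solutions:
 f(x) = C1 + Integral(C2*airyai(x) + C3*airybi(x), x)


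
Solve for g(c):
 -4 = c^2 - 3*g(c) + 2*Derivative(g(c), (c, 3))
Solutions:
 g(c) = C3*exp(2^(2/3)*3^(1/3)*c/2) + c^2/3 + (C1*sin(2^(2/3)*3^(5/6)*c/4) + C2*cos(2^(2/3)*3^(5/6)*c/4))*exp(-2^(2/3)*3^(1/3)*c/4) + 4/3


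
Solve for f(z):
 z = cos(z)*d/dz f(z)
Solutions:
 f(z) = C1 + Integral(z/cos(z), z)


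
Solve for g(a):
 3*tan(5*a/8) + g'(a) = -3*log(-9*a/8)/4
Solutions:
 g(a) = C1 - 3*a*log(-a)/4 - 3*a*log(3)/2 + 3*a/4 + 9*a*log(2)/4 + 24*log(cos(5*a/8))/5


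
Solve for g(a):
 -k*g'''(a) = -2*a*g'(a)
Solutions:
 g(a) = C1 + Integral(C2*airyai(2^(1/3)*a*(1/k)^(1/3)) + C3*airybi(2^(1/3)*a*(1/k)^(1/3)), a)


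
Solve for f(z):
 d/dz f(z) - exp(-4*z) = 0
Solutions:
 f(z) = C1 - exp(-4*z)/4


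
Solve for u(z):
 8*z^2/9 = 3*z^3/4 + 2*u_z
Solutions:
 u(z) = C1 - 3*z^4/32 + 4*z^3/27


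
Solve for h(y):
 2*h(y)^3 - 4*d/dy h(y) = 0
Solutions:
 h(y) = -sqrt(-1/(C1 + y))
 h(y) = sqrt(-1/(C1 + y))


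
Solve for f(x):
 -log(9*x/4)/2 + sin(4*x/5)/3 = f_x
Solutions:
 f(x) = C1 - x*log(x)/2 - x*log(3) + x/2 + x*log(2) - 5*cos(4*x/5)/12


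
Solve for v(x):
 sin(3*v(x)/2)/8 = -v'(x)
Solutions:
 x/8 + log(cos(3*v(x)/2) - 1)/3 - log(cos(3*v(x)/2) + 1)/3 = C1


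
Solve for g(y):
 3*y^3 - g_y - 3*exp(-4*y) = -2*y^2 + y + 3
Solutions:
 g(y) = C1 + 3*y^4/4 + 2*y^3/3 - y^2/2 - 3*y + 3*exp(-4*y)/4


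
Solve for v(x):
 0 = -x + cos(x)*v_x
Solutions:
 v(x) = C1 + Integral(x/cos(x), x)


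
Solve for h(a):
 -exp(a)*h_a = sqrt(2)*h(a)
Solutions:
 h(a) = C1*exp(sqrt(2)*exp(-a))


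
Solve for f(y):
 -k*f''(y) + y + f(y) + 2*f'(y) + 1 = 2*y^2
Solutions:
 f(y) = C1*exp(y*(1 - sqrt(k + 1))/k) + C2*exp(y*(sqrt(k + 1) + 1)/k) + 4*k + 2*y^2 - 9*y + 17


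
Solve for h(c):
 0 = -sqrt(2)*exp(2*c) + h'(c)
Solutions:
 h(c) = C1 + sqrt(2)*exp(2*c)/2


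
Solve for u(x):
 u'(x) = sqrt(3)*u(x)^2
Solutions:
 u(x) = -1/(C1 + sqrt(3)*x)


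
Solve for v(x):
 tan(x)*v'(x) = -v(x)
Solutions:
 v(x) = C1/sin(x)


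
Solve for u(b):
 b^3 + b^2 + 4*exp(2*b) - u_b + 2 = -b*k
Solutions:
 u(b) = C1 + b^4/4 + b^3/3 + b^2*k/2 + 2*b + 2*exp(2*b)


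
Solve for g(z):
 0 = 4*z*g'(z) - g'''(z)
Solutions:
 g(z) = C1 + Integral(C2*airyai(2^(2/3)*z) + C3*airybi(2^(2/3)*z), z)


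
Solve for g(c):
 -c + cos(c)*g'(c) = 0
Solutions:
 g(c) = C1 + Integral(c/cos(c), c)


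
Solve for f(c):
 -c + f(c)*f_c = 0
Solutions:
 f(c) = -sqrt(C1 + c^2)
 f(c) = sqrt(C1 + c^2)


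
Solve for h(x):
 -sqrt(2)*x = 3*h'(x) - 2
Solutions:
 h(x) = C1 - sqrt(2)*x^2/6 + 2*x/3


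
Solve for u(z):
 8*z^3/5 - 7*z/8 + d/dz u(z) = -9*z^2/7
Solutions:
 u(z) = C1 - 2*z^4/5 - 3*z^3/7 + 7*z^2/16


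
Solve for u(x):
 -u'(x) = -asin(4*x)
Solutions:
 u(x) = C1 + x*asin(4*x) + sqrt(1 - 16*x^2)/4


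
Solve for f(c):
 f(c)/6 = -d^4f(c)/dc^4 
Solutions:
 f(c) = (C1*sin(2^(1/4)*3^(3/4)*c/6) + C2*cos(2^(1/4)*3^(3/4)*c/6))*exp(-2^(1/4)*3^(3/4)*c/6) + (C3*sin(2^(1/4)*3^(3/4)*c/6) + C4*cos(2^(1/4)*3^(3/4)*c/6))*exp(2^(1/4)*3^(3/4)*c/6)


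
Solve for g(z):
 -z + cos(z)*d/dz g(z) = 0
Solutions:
 g(z) = C1 + Integral(z/cos(z), z)


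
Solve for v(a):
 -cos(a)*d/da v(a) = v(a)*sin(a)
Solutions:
 v(a) = C1*cos(a)


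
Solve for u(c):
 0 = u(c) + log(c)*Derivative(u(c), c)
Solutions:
 u(c) = C1*exp(-li(c))


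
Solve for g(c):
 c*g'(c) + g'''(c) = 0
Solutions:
 g(c) = C1 + Integral(C2*airyai(-c) + C3*airybi(-c), c)


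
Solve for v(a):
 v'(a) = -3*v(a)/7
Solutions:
 v(a) = C1*exp(-3*a/7)


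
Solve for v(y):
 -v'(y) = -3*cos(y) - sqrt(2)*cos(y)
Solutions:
 v(y) = C1 + sqrt(2)*sin(y) + 3*sin(y)


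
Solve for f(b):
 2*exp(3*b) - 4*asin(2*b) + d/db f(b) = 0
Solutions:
 f(b) = C1 + 4*b*asin(2*b) + 2*sqrt(1 - 4*b^2) - 2*exp(3*b)/3


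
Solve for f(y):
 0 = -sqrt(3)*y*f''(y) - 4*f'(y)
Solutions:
 f(y) = C1 + C2*y^(1 - 4*sqrt(3)/3)


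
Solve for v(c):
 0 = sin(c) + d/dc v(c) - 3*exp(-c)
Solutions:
 v(c) = C1 + cos(c) - 3*exp(-c)


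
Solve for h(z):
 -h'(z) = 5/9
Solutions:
 h(z) = C1 - 5*z/9


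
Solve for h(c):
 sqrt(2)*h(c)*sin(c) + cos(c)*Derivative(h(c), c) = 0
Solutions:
 h(c) = C1*cos(c)^(sqrt(2))


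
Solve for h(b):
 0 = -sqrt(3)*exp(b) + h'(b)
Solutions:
 h(b) = C1 + sqrt(3)*exp(b)


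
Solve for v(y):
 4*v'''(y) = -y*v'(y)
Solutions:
 v(y) = C1 + Integral(C2*airyai(-2^(1/3)*y/2) + C3*airybi(-2^(1/3)*y/2), y)


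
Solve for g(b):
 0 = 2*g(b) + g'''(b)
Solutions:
 g(b) = C3*exp(-2^(1/3)*b) + (C1*sin(2^(1/3)*sqrt(3)*b/2) + C2*cos(2^(1/3)*sqrt(3)*b/2))*exp(2^(1/3)*b/2)


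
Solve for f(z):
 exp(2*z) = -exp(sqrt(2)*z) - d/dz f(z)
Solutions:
 f(z) = C1 - exp(2*z)/2 - sqrt(2)*exp(sqrt(2)*z)/2


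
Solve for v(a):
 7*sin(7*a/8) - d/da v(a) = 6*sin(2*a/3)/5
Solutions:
 v(a) = C1 + 9*cos(2*a/3)/5 - 8*cos(7*a/8)


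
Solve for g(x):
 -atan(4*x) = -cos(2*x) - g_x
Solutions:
 g(x) = C1 + x*atan(4*x) - log(16*x^2 + 1)/8 - sin(2*x)/2


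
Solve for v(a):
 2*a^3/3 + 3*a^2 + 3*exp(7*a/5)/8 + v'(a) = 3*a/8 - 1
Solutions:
 v(a) = C1 - a^4/6 - a^3 + 3*a^2/16 - a - 15*exp(7*a/5)/56


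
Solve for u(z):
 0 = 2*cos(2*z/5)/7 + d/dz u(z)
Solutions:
 u(z) = C1 - 5*sin(2*z/5)/7


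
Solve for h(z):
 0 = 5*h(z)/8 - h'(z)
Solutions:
 h(z) = C1*exp(5*z/8)


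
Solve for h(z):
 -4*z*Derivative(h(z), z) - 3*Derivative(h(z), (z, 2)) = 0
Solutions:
 h(z) = C1 + C2*erf(sqrt(6)*z/3)


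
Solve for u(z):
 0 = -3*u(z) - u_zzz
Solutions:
 u(z) = C3*exp(-3^(1/3)*z) + (C1*sin(3^(5/6)*z/2) + C2*cos(3^(5/6)*z/2))*exp(3^(1/3)*z/2)


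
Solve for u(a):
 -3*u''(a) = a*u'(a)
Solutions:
 u(a) = C1 + C2*erf(sqrt(6)*a/6)


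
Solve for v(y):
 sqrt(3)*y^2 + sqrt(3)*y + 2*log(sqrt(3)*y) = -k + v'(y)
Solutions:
 v(y) = C1 + k*y + sqrt(3)*y^3/3 + sqrt(3)*y^2/2 + 2*y*log(y) - 2*y + y*log(3)


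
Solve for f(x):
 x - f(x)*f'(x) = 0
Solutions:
 f(x) = -sqrt(C1 + x^2)
 f(x) = sqrt(C1 + x^2)


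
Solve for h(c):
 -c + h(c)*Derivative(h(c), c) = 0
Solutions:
 h(c) = -sqrt(C1 + c^2)
 h(c) = sqrt(C1 + c^2)


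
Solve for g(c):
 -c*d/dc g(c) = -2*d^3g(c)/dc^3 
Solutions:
 g(c) = C1 + Integral(C2*airyai(2^(2/3)*c/2) + C3*airybi(2^(2/3)*c/2), c)


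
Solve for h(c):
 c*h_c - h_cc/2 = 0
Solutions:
 h(c) = C1 + C2*erfi(c)


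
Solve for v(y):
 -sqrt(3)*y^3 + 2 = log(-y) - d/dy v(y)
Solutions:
 v(y) = C1 + sqrt(3)*y^4/4 + y*log(-y) - 3*y


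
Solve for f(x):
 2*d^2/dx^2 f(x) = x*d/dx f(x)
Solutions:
 f(x) = C1 + C2*erfi(x/2)


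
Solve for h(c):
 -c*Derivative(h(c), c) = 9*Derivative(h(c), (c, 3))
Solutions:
 h(c) = C1 + Integral(C2*airyai(-3^(1/3)*c/3) + C3*airybi(-3^(1/3)*c/3), c)


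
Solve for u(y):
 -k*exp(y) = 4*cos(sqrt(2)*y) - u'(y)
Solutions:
 u(y) = C1 + k*exp(y) + 2*sqrt(2)*sin(sqrt(2)*y)


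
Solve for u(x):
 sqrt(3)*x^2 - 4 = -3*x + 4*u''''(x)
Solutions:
 u(x) = C1 + C2*x + C3*x^2 + C4*x^3 + sqrt(3)*x^6/1440 + x^5/160 - x^4/24


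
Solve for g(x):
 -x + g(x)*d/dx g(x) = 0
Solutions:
 g(x) = -sqrt(C1 + x^2)
 g(x) = sqrt(C1 + x^2)


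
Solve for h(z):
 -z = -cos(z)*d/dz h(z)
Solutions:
 h(z) = C1 + Integral(z/cos(z), z)


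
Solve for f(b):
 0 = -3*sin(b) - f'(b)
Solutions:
 f(b) = C1 + 3*cos(b)


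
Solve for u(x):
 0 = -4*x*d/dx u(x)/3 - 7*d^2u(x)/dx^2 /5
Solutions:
 u(x) = C1 + C2*erf(sqrt(210)*x/21)


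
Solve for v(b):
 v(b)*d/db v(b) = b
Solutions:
 v(b) = -sqrt(C1 + b^2)
 v(b) = sqrt(C1 + b^2)


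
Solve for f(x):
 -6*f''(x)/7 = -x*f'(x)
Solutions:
 f(x) = C1 + C2*erfi(sqrt(21)*x/6)


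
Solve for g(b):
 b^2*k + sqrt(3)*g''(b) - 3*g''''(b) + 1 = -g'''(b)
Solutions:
 g(b) = C1 + C2*b + C3*exp(b*(1 - sqrt(1 + 12*sqrt(3)))/6) + C4*exp(b*(1 + sqrt(1 + 12*sqrt(3)))/6) - sqrt(3)*b^4*k/36 + b^3*k/9 + b^2*(-k - sqrt(3)*k/9 - sqrt(3)/6)


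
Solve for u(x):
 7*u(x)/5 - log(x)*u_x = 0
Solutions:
 u(x) = C1*exp(7*li(x)/5)


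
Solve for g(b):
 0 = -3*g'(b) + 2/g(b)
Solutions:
 g(b) = -sqrt(C1 + 12*b)/3
 g(b) = sqrt(C1 + 12*b)/3


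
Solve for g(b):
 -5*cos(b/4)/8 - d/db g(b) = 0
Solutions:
 g(b) = C1 - 5*sin(b/4)/2


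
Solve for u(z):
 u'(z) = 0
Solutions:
 u(z) = C1


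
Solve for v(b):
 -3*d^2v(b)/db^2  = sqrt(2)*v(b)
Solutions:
 v(b) = C1*sin(2^(1/4)*sqrt(3)*b/3) + C2*cos(2^(1/4)*sqrt(3)*b/3)


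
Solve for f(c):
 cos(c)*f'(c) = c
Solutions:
 f(c) = C1 + Integral(c/cos(c), c)


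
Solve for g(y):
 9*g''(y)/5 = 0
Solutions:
 g(y) = C1 + C2*y


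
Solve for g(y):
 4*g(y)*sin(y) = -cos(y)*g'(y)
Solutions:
 g(y) = C1*cos(y)^4


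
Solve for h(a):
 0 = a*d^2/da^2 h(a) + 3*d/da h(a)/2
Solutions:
 h(a) = C1 + C2/sqrt(a)


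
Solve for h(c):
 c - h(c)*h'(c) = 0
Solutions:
 h(c) = -sqrt(C1 + c^2)
 h(c) = sqrt(C1 + c^2)


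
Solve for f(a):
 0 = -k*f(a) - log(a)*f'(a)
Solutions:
 f(a) = C1*exp(-k*li(a))


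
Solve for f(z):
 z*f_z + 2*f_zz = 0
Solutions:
 f(z) = C1 + C2*erf(z/2)


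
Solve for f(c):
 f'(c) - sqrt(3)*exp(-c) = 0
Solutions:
 f(c) = C1 - sqrt(3)*exp(-c)


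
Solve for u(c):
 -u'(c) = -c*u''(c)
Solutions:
 u(c) = C1 + C2*c^2


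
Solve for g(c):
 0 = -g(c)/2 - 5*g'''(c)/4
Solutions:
 g(c) = C3*exp(-2^(1/3)*5^(2/3)*c/5) + (C1*sin(2^(1/3)*sqrt(3)*5^(2/3)*c/10) + C2*cos(2^(1/3)*sqrt(3)*5^(2/3)*c/10))*exp(2^(1/3)*5^(2/3)*c/10)


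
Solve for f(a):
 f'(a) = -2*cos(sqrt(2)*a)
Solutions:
 f(a) = C1 - sqrt(2)*sin(sqrt(2)*a)


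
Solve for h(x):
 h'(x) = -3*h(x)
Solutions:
 h(x) = C1*exp(-3*x)


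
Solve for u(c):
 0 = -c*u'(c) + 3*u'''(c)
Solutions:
 u(c) = C1 + Integral(C2*airyai(3^(2/3)*c/3) + C3*airybi(3^(2/3)*c/3), c)


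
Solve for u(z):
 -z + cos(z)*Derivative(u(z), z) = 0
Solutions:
 u(z) = C1 + Integral(z/cos(z), z)


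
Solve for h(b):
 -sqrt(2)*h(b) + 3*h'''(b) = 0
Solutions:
 h(b) = C3*exp(2^(1/6)*3^(2/3)*b/3) + (C1*sin(6^(1/6)*b/2) + C2*cos(6^(1/6)*b/2))*exp(-2^(1/6)*3^(2/3)*b/6)


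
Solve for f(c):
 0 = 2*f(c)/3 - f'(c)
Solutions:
 f(c) = C1*exp(2*c/3)


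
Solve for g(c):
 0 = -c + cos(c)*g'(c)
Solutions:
 g(c) = C1 + Integral(c/cos(c), c)


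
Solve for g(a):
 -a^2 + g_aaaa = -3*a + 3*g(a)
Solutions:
 g(a) = C1*exp(-3^(1/4)*a) + C2*exp(3^(1/4)*a) + C3*sin(3^(1/4)*a) + C4*cos(3^(1/4)*a) - a^2/3 + a


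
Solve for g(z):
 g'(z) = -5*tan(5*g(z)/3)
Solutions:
 g(z) = -3*asin(C1*exp(-25*z/3))/5 + 3*pi/5
 g(z) = 3*asin(C1*exp(-25*z/3))/5


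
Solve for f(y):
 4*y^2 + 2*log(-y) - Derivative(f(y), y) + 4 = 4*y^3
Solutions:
 f(y) = C1 - y^4 + 4*y^3/3 + 2*y*log(-y) + 2*y


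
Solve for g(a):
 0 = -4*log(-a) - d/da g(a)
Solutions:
 g(a) = C1 - 4*a*log(-a) + 4*a


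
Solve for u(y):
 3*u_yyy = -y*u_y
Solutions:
 u(y) = C1 + Integral(C2*airyai(-3^(2/3)*y/3) + C3*airybi(-3^(2/3)*y/3), y)


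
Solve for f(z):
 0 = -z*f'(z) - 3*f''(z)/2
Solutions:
 f(z) = C1 + C2*erf(sqrt(3)*z/3)


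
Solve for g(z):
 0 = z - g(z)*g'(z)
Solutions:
 g(z) = -sqrt(C1 + z^2)
 g(z) = sqrt(C1 + z^2)


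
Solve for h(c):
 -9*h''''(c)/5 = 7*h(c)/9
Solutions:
 h(c) = (C1*sin(sqrt(2)*35^(1/4)*c/6) + C2*cos(sqrt(2)*35^(1/4)*c/6))*exp(-sqrt(2)*35^(1/4)*c/6) + (C3*sin(sqrt(2)*35^(1/4)*c/6) + C4*cos(sqrt(2)*35^(1/4)*c/6))*exp(sqrt(2)*35^(1/4)*c/6)


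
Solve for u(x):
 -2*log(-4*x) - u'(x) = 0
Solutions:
 u(x) = C1 - 2*x*log(-x) + 2*x*(1 - 2*log(2))


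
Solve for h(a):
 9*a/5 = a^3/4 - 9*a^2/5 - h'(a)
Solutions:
 h(a) = C1 + a^4/16 - 3*a^3/5 - 9*a^2/10


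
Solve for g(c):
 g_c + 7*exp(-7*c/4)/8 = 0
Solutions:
 g(c) = C1 + exp(-7*c/4)/2


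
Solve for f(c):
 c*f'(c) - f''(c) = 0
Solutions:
 f(c) = C1 + C2*erfi(sqrt(2)*c/2)


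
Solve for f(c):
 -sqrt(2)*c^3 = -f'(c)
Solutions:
 f(c) = C1 + sqrt(2)*c^4/4


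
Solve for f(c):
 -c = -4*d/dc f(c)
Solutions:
 f(c) = C1 + c^2/8


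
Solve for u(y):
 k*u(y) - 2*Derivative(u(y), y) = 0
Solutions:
 u(y) = C1*exp(k*y/2)


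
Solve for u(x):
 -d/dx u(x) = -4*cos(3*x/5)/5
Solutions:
 u(x) = C1 + 4*sin(3*x/5)/3


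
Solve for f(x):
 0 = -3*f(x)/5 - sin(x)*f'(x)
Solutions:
 f(x) = C1*(cos(x) + 1)^(3/10)/(cos(x) - 1)^(3/10)


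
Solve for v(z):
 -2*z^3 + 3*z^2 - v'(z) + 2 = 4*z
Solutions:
 v(z) = C1 - z^4/2 + z^3 - 2*z^2 + 2*z


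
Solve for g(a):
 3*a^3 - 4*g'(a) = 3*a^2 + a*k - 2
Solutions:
 g(a) = C1 + 3*a^4/16 - a^3/4 - a^2*k/8 + a/2


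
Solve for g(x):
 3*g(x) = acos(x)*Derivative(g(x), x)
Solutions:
 g(x) = C1*exp(3*Integral(1/acos(x), x))


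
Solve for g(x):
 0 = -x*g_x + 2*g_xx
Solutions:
 g(x) = C1 + C2*erfi(x/2)


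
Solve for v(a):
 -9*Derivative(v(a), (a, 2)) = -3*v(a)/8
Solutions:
 v(a) = C1*exp(-sqrt(6)*a/12) + C2*exp(sqrt(6)*a/12)


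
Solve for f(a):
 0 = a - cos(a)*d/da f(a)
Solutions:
 f(a) = C1 + Integral(a/cos(a), a)


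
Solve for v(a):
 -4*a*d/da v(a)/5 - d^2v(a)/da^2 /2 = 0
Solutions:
 v(a) = C1 + C2*erf(2*sqrt(5)*a/5)


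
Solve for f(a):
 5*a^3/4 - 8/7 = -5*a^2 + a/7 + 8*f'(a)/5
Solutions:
 f(a) = C1 + 25*a^4/128 + 25*a^3/24 - 5*a^2/112 - 5*a/7


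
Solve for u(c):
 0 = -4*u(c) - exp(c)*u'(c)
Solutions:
 u(c) = C1*exp(4*exp(-c))


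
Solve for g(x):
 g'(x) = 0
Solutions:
 g(x) = C1


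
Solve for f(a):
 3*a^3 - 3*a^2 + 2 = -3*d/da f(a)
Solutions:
 f(a) = C1 - a^4/4 + a^3/3 - 2*a/3


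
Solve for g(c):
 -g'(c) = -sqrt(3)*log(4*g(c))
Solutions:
 -sqrt(3)*Integral(1/(log(_y) + 2*log(2)), (_y, g(c)))/3 = C1 - c


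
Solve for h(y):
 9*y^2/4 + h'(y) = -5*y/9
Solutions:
 h(y) = C1 - 3*y^3/4 - 5*y^2/18


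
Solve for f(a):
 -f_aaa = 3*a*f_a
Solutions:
 f(a) = C1 + Integral(C2*airyai(-3^(1/3)*a) + C3*airybi(-3^(1/3)*a), a)


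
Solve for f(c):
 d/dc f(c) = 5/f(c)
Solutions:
 f(c) = -sqrt(C1 + 10*c)
 f(c) = sqrt(C1 + 10*c)


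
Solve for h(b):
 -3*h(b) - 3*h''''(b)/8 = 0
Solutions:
 h(b) = (C1*sin(2^(1/4)*b) + C2*cos(2^(1/4)*b))*exp(-2^(1/4)*b) + (C3*sin(2^(1/4)*b) + C4*cos(2^(1/4)*b))*exp(2^(1/4)*b)


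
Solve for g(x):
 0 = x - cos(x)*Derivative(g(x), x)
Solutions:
 g(x) = C1 + Integral(x/cos(x), x)


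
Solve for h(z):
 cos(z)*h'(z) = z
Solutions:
 h(z) = C1 + Integral(z/cos(z), z)


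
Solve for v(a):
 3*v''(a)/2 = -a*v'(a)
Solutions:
 v(a) = C1 + C2*erf(sqrt(3)*a/3)


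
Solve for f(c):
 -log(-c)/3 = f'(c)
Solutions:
 f(c) = C1 - c*log(-c)/3 + c/3


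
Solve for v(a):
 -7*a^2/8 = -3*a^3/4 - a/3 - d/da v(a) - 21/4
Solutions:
 v(a) = C1 - 3*a^4/16 + 7*a^3/24 - a^2/6 - 21*a/4


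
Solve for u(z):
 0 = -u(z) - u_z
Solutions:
 u(z) = C1*exp(-z)


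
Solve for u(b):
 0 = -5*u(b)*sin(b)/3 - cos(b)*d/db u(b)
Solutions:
 u(b) = C1*cos(b)^(5/3)


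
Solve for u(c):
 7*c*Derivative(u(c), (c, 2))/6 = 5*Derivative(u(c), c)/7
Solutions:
 u(c) = C1 + C2*c^(79/49)


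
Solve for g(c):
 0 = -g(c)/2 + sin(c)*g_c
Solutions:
 g(c) = C1*(cos(c) - 1)^(1/4)/(cos(c) + 1)^(1/4)


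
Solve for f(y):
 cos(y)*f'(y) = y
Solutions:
 f(y) = C1 + Integral(y/cos(y), y)


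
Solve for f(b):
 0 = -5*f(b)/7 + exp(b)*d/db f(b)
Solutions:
 f(b) = C1*exp(-5*exp(-b)/7)


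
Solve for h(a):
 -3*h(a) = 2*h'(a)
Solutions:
 h(a) = C1*exp(-3*a/2)


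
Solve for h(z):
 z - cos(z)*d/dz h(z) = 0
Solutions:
 h(z) = C1 + Integral(z/cos(z), z)


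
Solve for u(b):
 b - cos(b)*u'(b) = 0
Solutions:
 u(b) = C1 + Integral(b/cos(b), b)


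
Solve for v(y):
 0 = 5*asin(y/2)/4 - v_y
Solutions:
 v(y) = C1 + 5*y*asin(y/2)/4 + 5*sqrt(4 - y^2)/4


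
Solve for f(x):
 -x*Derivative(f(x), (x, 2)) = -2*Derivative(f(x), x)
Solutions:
 f(x) = C1 + C2*x^3


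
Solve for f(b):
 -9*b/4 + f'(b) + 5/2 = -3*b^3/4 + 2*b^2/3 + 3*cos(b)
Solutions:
 f(b) = C1 - 3*b^4/16 + 2*b^3/9 + 9*b^2/8 - 5*b/2 + 3*sin(b)


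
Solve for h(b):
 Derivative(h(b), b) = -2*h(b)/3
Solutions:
 h(b) = C1*exp(-2*b/3)


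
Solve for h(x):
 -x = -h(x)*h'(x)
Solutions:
 h(x) = -sqrt(C1 + x^2)
 h(x) = sqrt(C1 + x^2)


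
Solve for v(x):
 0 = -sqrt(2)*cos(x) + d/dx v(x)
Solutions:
 v(x) = C1 + sqrt(2)*sin(x)


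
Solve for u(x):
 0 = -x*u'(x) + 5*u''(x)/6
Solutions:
 u(x) = C1 + C2*erfi(sqrt(15)*x/5)


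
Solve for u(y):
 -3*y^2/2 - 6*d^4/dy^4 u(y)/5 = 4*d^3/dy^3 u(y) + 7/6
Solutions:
 u(y) = C1 + C2*y + C3*y^2 + C4*exp(-10*y/3) - y^5/160 + 3*y^4/320 - 431*y^3/7200


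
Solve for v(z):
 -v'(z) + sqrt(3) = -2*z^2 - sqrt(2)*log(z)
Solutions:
 v(z) = C1 + 2*z^3/3 + sqrt(2)*z*log(z) - sqrt(2)*z + sqrt(3)*z


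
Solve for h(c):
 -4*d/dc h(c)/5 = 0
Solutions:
 h(c) = C1


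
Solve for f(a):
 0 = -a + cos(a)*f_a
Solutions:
 f(a) = C1 + Integral(a/cos(a), a)


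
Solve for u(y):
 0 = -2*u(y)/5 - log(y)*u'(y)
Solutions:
 u(y) = C1*exp(-2*li(y)/5)


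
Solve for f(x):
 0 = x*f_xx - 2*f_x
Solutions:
 f(x) = C1 + C2*x^3


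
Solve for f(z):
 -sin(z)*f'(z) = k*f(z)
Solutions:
 f(z) = C1*exp(k*(-log(cos(z) - 1) + log(cos(z) + 1))/2)


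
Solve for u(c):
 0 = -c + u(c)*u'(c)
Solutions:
 u(c) = -sqrt(C1 + c^2)
 u(c) = sqrt(C1 + c^2)


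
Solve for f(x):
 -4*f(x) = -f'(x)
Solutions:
 f(x) = C1*exp(4*x)


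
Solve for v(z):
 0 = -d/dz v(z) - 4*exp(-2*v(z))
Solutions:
 v(z) = log(-sqrt(C1 - 8*z))
 v(z) = log(C1 - 8*z)/2


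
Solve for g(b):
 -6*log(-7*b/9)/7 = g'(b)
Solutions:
 g(b) = C1 - 6*b*log(-b)/7 + 6*b*(-log(7) + 1 + 2*log(3))/7


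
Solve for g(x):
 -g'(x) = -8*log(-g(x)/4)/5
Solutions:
 -5*Integral(1/(log(-_y) - 2*log(2)), (_y, g(x)))/8 = C1 - x


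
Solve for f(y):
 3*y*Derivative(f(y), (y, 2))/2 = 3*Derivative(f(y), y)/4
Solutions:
 f(y) = C1 + C2*y^(3/2)


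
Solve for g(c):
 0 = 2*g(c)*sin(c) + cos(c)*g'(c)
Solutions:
 g(c) = C1*cos(c)^2


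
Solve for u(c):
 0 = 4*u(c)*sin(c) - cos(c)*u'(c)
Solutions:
 u(c) = C1/cos(c)^4


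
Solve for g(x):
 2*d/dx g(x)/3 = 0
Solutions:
 g(x) = C1


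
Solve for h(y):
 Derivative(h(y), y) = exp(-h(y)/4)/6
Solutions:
 h(y) = 4*log(C1 + y/24)


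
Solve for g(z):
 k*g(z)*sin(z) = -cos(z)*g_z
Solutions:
 g(z) = C1*exp(k*log(cos(z)))


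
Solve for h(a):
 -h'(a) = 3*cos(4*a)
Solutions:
 h(a) = C1 - 3*sin(4*a)/4


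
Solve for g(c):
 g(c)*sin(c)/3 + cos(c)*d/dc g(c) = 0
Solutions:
 g(c) = C1*cos(c)^(1/3)


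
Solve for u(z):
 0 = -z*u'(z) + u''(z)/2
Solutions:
 u(z) = C1 + C2*erfi(z)


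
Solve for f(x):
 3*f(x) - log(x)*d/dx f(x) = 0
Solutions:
 f(x) = C1*exp(3*li(x))


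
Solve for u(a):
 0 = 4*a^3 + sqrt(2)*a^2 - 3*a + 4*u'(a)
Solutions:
 u(a) = C1 - a^4/4 - sqrt(2)*a^3/12 + 3*a^2/8


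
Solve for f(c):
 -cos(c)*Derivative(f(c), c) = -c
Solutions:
 f(c) = C1 + Integral(c/cos(c), c)


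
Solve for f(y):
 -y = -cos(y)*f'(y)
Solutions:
 f(y) = C1 + Integral(y/cos(y), y)


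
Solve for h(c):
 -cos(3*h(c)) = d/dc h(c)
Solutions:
 h(c) = -asin((C1 + exp(6*c))/(C1 - exp(6*c)))/3 + pi/3
 h(c) = asin((C1 + exp(6*c))/(C1 - exp(6*c)))/3


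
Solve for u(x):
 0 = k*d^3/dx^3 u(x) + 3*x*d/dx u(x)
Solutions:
 u(x) = C1 + Integral(C2*airyai(3^(1/3)*x*(-1/k)^(1/3)) + C3*airybi(3^(1/3)*x*(-1/k)^(1/3)), x)


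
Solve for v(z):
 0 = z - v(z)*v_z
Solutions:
 v(z) = -sqrt(C1 + z^2)
 v(z) = sqrt(C1 + z^2)


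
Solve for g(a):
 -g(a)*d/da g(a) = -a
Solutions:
 g(a) = -sqrt(C1 + a^2)
 g(a) = sqrt(C1 + a^2)


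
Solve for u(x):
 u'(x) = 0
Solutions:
 u(x) = C1


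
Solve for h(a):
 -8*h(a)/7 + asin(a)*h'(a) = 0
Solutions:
 h(a) = C1*exp(8*Integral(1/asin(a), a)/7)


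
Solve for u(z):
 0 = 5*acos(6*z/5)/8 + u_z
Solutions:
 u(z) = C1 - 5*z*acos(6*z/5)/8 + 5*sqrt(25 - 36*z^2)/48


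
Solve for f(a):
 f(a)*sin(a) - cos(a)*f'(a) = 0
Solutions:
 f(a) = C1/cos(a)


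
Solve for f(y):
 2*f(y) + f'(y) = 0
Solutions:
 f(y) = C1*exp(-2*y)


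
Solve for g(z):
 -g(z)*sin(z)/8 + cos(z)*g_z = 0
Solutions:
 g(z) = C1/cos(z)^(1/8)


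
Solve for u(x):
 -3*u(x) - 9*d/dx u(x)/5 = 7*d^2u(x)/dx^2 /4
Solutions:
 u(x) = (C1*sin(4*sqrt(111)*x/35) + C2*cos(4*sqrt(111)*x/35))*exp(-18*x/35)


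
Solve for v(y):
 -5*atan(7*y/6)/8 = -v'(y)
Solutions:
 v(y) = C1 + 5*y*atan(7*y/6)/8 - 15*log(49*y^2 + 36)/56


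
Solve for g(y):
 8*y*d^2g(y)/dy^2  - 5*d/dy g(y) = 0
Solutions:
 g(y) = C1 + C2*y^(13/8)


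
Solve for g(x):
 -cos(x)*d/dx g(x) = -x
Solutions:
 g(x) = C1 + Integral(x/cos(x), x)


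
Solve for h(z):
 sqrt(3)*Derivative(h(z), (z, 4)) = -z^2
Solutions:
 h(z) = C1 + C2*z + C3*z^2 + C4*z^3 - sqrt(3)*z^6/1080


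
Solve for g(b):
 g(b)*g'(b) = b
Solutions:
 g(b) = -sqrt(C1 + b^2)
 g(b) = sqrt(C1 + b^2)


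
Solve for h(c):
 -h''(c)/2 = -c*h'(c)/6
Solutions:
 h(c) = C1 + C2*erfi(sqrt(6)*c/6)


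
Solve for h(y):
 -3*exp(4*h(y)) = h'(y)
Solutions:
 h(y) = log(-I*(1/(C1 + 12*y))^(1/4))
 h(y) = log(I*(1/(C1 + 12*y))^(1/4))
 h(y) = log(-(1/(C1 + 12*y))^(1/4))
 h(y) = log(1/(C1 + 12*y))/4


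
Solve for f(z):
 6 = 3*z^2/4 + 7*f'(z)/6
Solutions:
 f(z) = C1 - 3*z^3/14 + 36*z/7


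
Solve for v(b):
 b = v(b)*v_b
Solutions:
 v(b) = -sqrt(C1 + b^2)
 v(b) = sqrt(C1 + b^2)


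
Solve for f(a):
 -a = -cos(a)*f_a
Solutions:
 f(a) = C1 + Integral(a/cos(a), a)


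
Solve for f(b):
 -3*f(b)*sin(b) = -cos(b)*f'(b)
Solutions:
 f(b) = C1/cos(b)^3


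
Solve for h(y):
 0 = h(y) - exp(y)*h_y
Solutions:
 h(y) = C1*exp(-exp(-y))


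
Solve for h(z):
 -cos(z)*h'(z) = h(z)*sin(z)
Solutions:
 h(z) = C1*cos(z)


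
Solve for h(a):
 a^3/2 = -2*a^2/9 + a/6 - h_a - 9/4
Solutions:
 h(a) = C1 - a^4/8 - 2*a^3/27 + a^2/12 - 9*a/4


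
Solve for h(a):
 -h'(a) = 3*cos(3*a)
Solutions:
 h(a) = C1 - sin(3*a)


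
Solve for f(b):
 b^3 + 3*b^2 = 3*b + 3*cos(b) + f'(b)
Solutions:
 f(b) = C1 + b^4/4 + b^3 - 3*b^2/2 - 3*sin(b)


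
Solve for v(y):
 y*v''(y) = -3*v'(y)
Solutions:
 v(y) = C1 + C2/y^2


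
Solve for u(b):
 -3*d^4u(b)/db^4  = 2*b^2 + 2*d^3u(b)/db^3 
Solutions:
 u(b) = C1 + C2*b + C3*b^2 + C4*exp(-2*b/3) - b^5/60 + b^4/8 - 3*b^3/4


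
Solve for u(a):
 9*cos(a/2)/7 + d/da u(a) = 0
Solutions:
 u(a) = C1 - 18*sin(a/2)/7


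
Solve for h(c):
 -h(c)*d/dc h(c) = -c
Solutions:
 h(c) = -sqrt(C1 + c^2)
 h(c) = sqrt(C1 + c^2)


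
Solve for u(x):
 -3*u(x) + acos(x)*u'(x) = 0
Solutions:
 u(x) = C1*exp(3*Integral(1/acos(x), x))


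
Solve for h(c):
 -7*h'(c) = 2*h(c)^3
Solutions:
 h(c) = -sqrt(14)*sqrt(-1/(C1 - 2*c))/2
 h(c) = sqrt(14)*sqrt(-1/(C1 - 2*c))/2


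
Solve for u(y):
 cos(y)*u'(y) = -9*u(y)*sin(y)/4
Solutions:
 u(y) = C1*cos(y)^(9/4)


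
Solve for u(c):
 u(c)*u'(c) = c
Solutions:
 u(c) = -sqrt(C1 + c^2)
 u(c) = sqrt(C1 + c^2)


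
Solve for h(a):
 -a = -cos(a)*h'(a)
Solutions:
 h(a) = C1 + Integral(a/cos(a), a)


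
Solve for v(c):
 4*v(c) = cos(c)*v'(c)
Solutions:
 v(c) = C1*(sin(c)^2 + 2*sin(c) + 1)/(sin(c)^2 - 2*sin(c) + 1)


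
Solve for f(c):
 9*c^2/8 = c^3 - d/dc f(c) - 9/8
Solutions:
 f(c) = C1 + c^4/4 - 3*c^3/8 - 9*c/8


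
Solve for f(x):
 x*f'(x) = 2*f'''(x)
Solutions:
 f(x) = C1 + Integral(C2*airyai(2^(2/3)*x/2) + C3*airybi(2^(2/3)*x/2), x)


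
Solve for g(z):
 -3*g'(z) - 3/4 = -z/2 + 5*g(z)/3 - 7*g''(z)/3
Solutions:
 g(z) = C1*exp(z*(9 - sqrt(221))/14) + C2*exp(z*(9 + sqrt(221))/14) + 3*z/10 - 99/100


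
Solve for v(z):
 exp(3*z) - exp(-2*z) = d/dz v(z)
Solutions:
 v(z) = C1 + exp(3*z)/3 + exp(-2*z)/2


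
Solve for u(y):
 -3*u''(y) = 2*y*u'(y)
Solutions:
 u(y) = C1 + C2*erf(sqrt(3)*y/3)


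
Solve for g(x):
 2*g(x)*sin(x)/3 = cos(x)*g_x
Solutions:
 g(x) = C1/cos(x)^(2/3)


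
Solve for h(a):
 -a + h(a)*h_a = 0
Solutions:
 h(a) = -sqrt(C1 + a^2)
 h(a) = sqrt(C1 + a^2)


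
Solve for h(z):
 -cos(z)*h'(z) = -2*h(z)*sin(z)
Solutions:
 h(z) = C1/cos(z)^2


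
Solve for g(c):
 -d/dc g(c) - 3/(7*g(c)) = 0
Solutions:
 g(c) = -sqrt(C1 - 42*c)/7
 g(c) = sqrt(C1 - 42*c)/7


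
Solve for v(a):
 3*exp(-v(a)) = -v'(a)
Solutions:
 v(a) = log(C1 - 3*a)


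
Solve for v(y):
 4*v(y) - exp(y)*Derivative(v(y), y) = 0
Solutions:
 v(y) = C1*exp(-4*exp(-y))


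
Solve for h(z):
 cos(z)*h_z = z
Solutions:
 h(z) = C1 + Integral(z/cos(z), z)


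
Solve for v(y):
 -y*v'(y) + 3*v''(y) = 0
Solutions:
 v(y) = C1 + C2*erfi(sqrt(6)*y/6)


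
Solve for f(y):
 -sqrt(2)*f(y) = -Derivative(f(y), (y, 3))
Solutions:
 f(y) = C3*exp(2^(1/6)*y) + (C1*sin(2^(1/6)*sqrt(3)*y/2) + C2*cos(2^(1/6)*sqrt(3)*y/2))*exp(-2^(1/6)*y/2)


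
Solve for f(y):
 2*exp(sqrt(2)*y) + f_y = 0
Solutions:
 f(y) = C1 - sqrt(2)*exp(sqrt(2)*y)


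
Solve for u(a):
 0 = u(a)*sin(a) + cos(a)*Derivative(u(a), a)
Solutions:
 u(a) = C1*cos(a)


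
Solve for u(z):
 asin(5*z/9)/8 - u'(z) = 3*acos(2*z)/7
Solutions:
 u(z) = C1 - 3*z*acos(2*z)/7 + z*asin(5*z/9)/8 + 3*sqrt(1 - 4*z^2)/14 + sqrt(81 - 25*z^2)/40


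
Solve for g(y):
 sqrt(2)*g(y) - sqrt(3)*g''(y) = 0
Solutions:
 g(y) = C1*exp(-2^(1/4)*3^(3/4)*y/3) + C2*exp(2^(1/4)*3^(3/4)*y/3)


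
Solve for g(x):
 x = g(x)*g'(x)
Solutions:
 g(x) = -sqrt(C1 + x^2)
 g(x) = sqrt(C1 + x^2)


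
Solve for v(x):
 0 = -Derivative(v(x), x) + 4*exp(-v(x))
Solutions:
 v(x) = log(C1 + 4*x)


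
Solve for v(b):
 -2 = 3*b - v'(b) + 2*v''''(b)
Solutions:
 v(b) = C1 + C4*exp(2^(2/3)*b/2) + 3*b^2/2 + 2*b + (C2*sin(2^(2/3)*sqrt(3)*b/4) + C3*cos(2^(2/3)*sqrt(3)*b/4))*exp(-2^(2/3)*b/4)


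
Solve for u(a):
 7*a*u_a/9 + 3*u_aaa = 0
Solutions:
 u(a) = C1 + Integral(C2*airyai(-7^(1/3)*a/3) + C3*airybi(-7^(1/3)*a/3), a)


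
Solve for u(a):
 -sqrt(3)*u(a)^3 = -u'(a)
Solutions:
 u(a) = -sqrt(2)*sqrt(-1/(C1 + sqrt(3)*a))/2
 u(a) = sqrt(2)*sqrt(-1/(C1 + sqrt(3)*a))/2


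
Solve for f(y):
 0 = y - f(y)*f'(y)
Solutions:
 f(y) = -sqrt(C1 + y^2)
 f(y) = sqrt(C1 + y^2)


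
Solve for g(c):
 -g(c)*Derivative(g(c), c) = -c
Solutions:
 g(c) = -sqrt(C1 + c^2)
 g(c) = sqrt(C1 + c^2)


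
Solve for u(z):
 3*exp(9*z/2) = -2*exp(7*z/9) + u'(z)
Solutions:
 u(z) = C1 + 18*exp(7*z/9)/7 + 2*exp(9*z/2)/3


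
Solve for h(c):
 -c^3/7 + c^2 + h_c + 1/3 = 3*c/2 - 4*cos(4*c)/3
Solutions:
 h(c) = C1 + c^4/28 - c^3/3 + 3*c^2/4 - c/3 - sin(4*c)/3


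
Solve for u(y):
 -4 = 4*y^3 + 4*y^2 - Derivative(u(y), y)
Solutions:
 u(y) = C1 + y^4 + 4*y^3/3 + 4*y
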